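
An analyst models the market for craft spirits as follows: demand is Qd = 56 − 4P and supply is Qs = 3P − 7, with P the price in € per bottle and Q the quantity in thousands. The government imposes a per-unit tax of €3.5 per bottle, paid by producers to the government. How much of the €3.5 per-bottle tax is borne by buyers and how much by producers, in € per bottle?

Buyers bear €1.5 per bottle; producers bear €2 per bottle.

Before the tax: set 56 − 4P = 3P − 7 → P* = €9, Q* = 20.
With the tax collected from producers, supply shifts: Qs = 3(P − 3.5) − 7.
New equilibrium: buyers pay €10.5, producers receive €7, Q = 14. (Wedge: Pb − Ps = 3.5.)
Burden on buyers: €1.5; on producers: €2. (They sum to €3.5.)
The less price-elastic side of the market bears the larger share of a per-unit tax.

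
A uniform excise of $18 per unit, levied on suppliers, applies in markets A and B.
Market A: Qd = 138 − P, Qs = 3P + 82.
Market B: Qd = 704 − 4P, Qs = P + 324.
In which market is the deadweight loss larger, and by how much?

Market B, by $8.1.

Market A: pre-tax P* = $14, Q* = 124; post-tax Q = 110.5; deadweight loss = $121.5.
Market B: pre-tax P* = $76, Q* = 400; post-tax Q = 385.6; deadweight loss = $129.6.
Difference: $121.5 vs $129.6 → market B is larger by $8.1.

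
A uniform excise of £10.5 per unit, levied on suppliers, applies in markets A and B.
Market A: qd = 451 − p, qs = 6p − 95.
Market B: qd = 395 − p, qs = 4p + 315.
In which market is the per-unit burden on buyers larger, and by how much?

Market A, by £0.6.

Market A: pre-tax p* = £78, q* = 373; post-tax q = 364; per-unit burden on buyers = £9.
Market B: pre-tax p* = £16, q* = 379; post-tax q = 370.6; per-unit burden on buyers = £8.4.
Difference: £9 vs £8.4 → market A is larger by £0.6.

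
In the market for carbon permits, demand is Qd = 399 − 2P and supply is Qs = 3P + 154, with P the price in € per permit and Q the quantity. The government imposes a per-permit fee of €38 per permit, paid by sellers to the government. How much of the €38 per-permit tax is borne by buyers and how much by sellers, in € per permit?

Buyers bear €22.8 per permit; sellers bear €15.2 per permit.

Before the tax: set 399 − 2P = 3P + 154 → P* = €49, Q* = 301.
With the tax collected from sellers, supply shifts: Qs = 3(P − 38) + 154.
New equilibrium: buyers pay €71.8, sellers receive €33.8, Q = 255.4. (Wedge: Pb − Ps = 38.)
Burden on buyers: €22.8; on sellers: €15.2. (They sum to €38.)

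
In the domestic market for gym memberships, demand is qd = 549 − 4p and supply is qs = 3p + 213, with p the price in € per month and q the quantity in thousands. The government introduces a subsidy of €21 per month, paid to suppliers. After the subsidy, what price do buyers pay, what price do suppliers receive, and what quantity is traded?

Buyers pay €39; suppliers receive €60; quantity = 393.

Without the subsidy, 549 − 4p = 3p + 213 gives 7p = 336, so p* = €48 and q* = 357.
With a per-unit subsidy paid to suppliers, each receives p + 21 per unit sold, so supply becomes qs = 3(p + 21) + 213.
Solving gives q = 393 with buyers paying €39 and suppliers receiving €60 (the €21 wedge).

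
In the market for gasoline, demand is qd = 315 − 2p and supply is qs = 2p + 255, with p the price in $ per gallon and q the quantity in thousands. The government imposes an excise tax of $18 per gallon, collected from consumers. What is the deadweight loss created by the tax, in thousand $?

Deadweight loss = $162 thousand.

Without the tax, 315 − 2p = 2p + 255 gives 4p = 60, so p* = $15 and q* = 285.
With the tax collected from consumers, demand (in seller-price terms) shifts: qd = 315 − 2(p + 18).
Solving gives q = 267 with consumers paying $24 and sellers receiving $6 (the $18 wedge).
Quantity falls by |ΔQ| = |285 − 267| = 18.
DWL = ½ · t · |ΔQ| = ½ · 18 · 18 = $162.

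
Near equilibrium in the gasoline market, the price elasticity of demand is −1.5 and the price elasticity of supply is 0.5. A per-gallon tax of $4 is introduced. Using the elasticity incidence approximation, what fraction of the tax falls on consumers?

Incidence ratio: consumers' share ≈ εs / (εs + |εd|) = 0.5 / (0.5 + 1.5) = 0.25.
Supply is the less elastic side, so consumers bear the smaller share.

Consumers' share ≈ 0.25.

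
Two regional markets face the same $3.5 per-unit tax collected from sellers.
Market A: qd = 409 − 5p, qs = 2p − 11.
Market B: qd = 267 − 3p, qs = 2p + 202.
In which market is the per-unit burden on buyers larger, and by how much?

Market B, by $0.4.

Market A: pre-tax p* = $60, q* = 109; post-tax q = 104; per-unit burden on buyers = $1.
Market B: pre-tax p* = $13, q* = 228; post-tax q = 223.8; per-unit burden on buyers = $1.4.
Difference: $1 vs $1.4 → market B is larger by $0.4.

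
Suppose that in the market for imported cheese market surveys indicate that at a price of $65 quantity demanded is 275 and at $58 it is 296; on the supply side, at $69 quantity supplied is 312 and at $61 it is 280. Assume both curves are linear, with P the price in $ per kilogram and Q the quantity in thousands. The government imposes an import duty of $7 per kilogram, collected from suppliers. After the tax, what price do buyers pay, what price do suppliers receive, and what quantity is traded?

Demand slope: (296 − 275)/(58 − 65) = -3, so Qd = 470 − 3P.
Supply slope: (280 − 312)/(61 − 69) = 4, so Qs = 4P + 36.
Without the tax, 470 − 3P = 4P + 36 gives 7P = 434, so P* = $62 and Q* = 284.
With the tax collected from suppliers, supply shifts: Qs = 4(P − 7) + 36.
Solving gives Q = 272 with buyers paying $66 and suppliers receiving $59 (the $7 wedge).
The less price-elastic side of the market bears the larger share of a per-unit tax.

Buyers pay $66; suppliers receive $59; quantity = 272.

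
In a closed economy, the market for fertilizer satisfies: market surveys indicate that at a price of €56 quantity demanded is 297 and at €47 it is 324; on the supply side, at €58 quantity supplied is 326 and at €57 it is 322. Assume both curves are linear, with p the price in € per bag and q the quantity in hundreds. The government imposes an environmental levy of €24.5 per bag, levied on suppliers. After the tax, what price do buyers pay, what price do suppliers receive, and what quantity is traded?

Buyers pay €67; suppliers receive €42.5; quantity = 264.

Demand slope: (324 − 297)/(47 − 56) = -3, so qd = 465 − 3p.
Supply slope: (322 − 326)/(57 − 58) = 4, so qs = 4p + 94.
Before the tax: set 465 − 3p = 4p + 94 → p* = €53, q* = 306.
With the tax collected from suppliers, supply shifts: qs = 4(p − 24.5) + 94.
Solving gives q = 264 with buyers paying €67 and suppliers receiving €42.5 (the €24.5 wedge).
The less price-elastic side of the market bears the larger share of a per-unit tax.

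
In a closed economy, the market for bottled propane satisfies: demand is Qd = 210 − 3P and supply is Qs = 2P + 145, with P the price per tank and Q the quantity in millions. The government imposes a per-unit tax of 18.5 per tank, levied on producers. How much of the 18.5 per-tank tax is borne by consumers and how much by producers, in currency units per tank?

Before the tax: set 210 − 3P = 2P + 145 → P* = 13, Q* = 171.
With the tax collected from producers, supply shifts: Qs = 2(P − 18.5) + 145.
New equilibrium: consumers pay 20.4, producers receive 1.9, Q = 148.8. (Wedge: Pb − Ps = 18.5.)
Burden on consumers: 7.4; on producers: 11.1. (They sum to 18.5.)
The less price-elastic side of the market bears the larger share of a per-unit tax.

Consumers bear 7.4 per tank; producers bear 11.1 per tank.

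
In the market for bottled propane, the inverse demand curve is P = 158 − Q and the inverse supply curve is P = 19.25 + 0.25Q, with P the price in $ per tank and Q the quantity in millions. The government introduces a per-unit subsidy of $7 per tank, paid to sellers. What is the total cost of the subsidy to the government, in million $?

Inverting to Q(P) form: Qd = 158 − P; Qs = 4P − 77.
Before the subsidy: set 158 − P = 4P − 77 → P* = $47, Q* = 111.
With a per-unit subsidy paid to sellers, each receives P + 7 per unit sold, so supply becomes Qs = 4(P + 7) − 77.
New equilibrium: consumers pay $41.4, sellers receive $48.4, Q = 116.6. (Wedge: Pb − Ps = −7.)
Outlay = t · Q = 7 · 116.6 = $816.2.

Government outlay = $816.2 million.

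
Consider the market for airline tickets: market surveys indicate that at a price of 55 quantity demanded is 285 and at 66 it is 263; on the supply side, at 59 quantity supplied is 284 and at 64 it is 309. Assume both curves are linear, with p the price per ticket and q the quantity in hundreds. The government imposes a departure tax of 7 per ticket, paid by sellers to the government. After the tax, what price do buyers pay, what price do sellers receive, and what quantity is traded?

Demand slope: (263 − 285)/(66 − 55) = -2, so qd = 395 − 2p.
Supply slope: (309 − 284)/(64 − 59) = 5, so qs = 5p − 11.
Before the tax: set 395 − 2p = 5p − 11 → p* = 58, q* = 279.
With the tax collected from sellers, supply shifts: qs = 5(p − 7) − 11.
Solving gives q = 269 with buyers paying 63 and sellers receiving 56 (the 7 wedge).
The less price-elastic side of the market bears the larger share of a per-unit tax.

Buyers pay 63; sellers receive 56; quantity = 269.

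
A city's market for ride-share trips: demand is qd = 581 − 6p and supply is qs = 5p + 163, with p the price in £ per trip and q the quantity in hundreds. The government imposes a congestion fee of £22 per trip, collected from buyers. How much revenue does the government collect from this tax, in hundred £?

Tax revenue = £6446 hundred.

Before the tax: set 581 − 6p = 5p + 163 → p* = £38, q* = 353.
With the tax collected from buyers, demand (in seller-price terms) shifts: qd = 581 − 6(p + 22).
Solving gives q = 293 with buyers paying £48 and suppliers receiving £26 (the £22 wedge).
Revenue = t · Q = 22 · 293 = £6446.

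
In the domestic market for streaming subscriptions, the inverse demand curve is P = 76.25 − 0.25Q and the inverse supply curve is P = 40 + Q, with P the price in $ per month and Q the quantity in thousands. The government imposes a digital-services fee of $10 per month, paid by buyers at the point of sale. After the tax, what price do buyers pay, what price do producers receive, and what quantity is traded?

Inverting to Q(P) form: Qd = 305 − 4P; Qs = P − 40.
Before the tax: set 305 − 4P = P − 40 → P* = $69, Q* = 29.
With the tax collected from buyers, demand (in seller-price terms) shifts: Qd = 305 − 4(P + 10).
New equilibrium: buyers pay $71, producers receive $61, Q = 21. (Wedge: Pb − Ps = 10.)

Buyers pay $71; producers receive $61; quantity = 21.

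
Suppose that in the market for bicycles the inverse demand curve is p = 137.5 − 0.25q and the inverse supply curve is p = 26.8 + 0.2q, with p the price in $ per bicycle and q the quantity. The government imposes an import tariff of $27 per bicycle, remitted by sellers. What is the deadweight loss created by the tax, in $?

Deadweight loss = $810.

Rewrite in direct form: qd = 550 − 4p and qs = 5p − 134.
Without the tax, 550 − 4p = 5p − 134 gives 9p = 684, so p* = $76 and q* = 246.
With the tax collected from sellers, supply shifts: qs = 5(p − 27) − 134.
New equilibrium: buyers pay $91, sellers receive $64, q = 186. (Wedge: pb − ps = 27.)
Quantity falls by |ΔQ| = |246 − 186| = 60.
DWL = ½ · t · |ΔQ| = ½ · 27 · 60 = $810.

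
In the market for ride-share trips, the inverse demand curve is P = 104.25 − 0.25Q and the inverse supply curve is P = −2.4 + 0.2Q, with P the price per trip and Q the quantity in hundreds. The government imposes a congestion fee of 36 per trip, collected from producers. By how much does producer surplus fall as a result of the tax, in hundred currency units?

Inverting to Q(P) form: Qd = 417 − 4P; Qs = 5P + 12.
Before the tax: set 417 − 4P = 5P + 12 → P* = 45, Q* = 237.
With the tax collected from producers, supply shifts: Qs = 5(P − 36) + 12.
New equilibrium: buyers pay 65, producers receive 29, Q = 157. (Wedge: Pb − Ps = 36.)
ΔPS is the trapezoid between Q = 157 and Q = 237 of height 16: ½ · (237 + 157) · 16 = 3152.

Producer surplus falls by 3152 hundred.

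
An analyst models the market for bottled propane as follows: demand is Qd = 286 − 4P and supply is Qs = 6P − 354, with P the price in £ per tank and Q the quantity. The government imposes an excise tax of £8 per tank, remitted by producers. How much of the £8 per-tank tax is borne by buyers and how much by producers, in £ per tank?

Buyers bear £4.8 per tank; producers bear £3.2 per tank.

Without the tax, 286 − 4P = 6P − 354 gives 10P = 640, so P* = £64 and Q* = 30.
With the tax collected from producers, supply shifts: Qs = 6(P − 8) − 354.
Solving gives Q = 10.8 with buyers paying £68.8 and producers receiving £60.8 (the £8 wedge).
Burden on buyers: £4.8; on producers: £3.2. (They sum to £8.)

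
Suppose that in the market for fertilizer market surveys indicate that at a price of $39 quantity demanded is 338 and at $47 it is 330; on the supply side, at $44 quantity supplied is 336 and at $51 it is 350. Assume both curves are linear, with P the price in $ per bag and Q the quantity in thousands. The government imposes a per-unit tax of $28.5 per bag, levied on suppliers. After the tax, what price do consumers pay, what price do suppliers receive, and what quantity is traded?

Consumers pay $62; suppliers receive $33.5; quantity = 315.

Demand slope: (330 − 338)/(47 − 39) = -1, so Qd = 377 − P.
Supply slope: (350 − 336)/(51 − 44) = 2, so Qs = 2P + 248.
Before the tax: set 377 − P = 2P + 248 → P* = $43, Q* = 334.
With the tax collected from suppliers, supply shifts: Qs = 2(P − 28.5) + 248.
Solving gives Q = 315 with consumers paying $62 and suppliers receiving $33.5 (the $28.5 wedge).
The less price-elastic side of the market bears the larger share of a per-unit tax.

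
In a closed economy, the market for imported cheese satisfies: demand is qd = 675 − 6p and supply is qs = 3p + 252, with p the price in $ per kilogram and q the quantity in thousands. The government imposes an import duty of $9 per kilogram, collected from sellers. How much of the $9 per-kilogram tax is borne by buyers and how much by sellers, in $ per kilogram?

Before the tax: set 675 − 6p = 3p + 252 → p* = $47, q* = 393.
With the tax collected from sellers, supply shifts: qs = 3(p − 9) + 252.
New equilibrium: buyers pay $50, sellers receive $41, q = 375. (Wedge: pb − ps = 9.)
Burden on buyers: $3; on sellers: $6. (They sum to $9.)
The less price-elastic side of the market bears the larger share of a per-unit tax.

Buyers bear $3 per kilogram; sellers bear $6 per kilogram.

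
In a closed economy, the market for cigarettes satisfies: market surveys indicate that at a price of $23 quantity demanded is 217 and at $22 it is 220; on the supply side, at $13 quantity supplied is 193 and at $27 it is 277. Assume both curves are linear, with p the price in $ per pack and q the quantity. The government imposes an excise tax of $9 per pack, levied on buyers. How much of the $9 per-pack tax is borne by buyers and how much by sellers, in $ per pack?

Demand slope: (220 − 217)/(22 − 23) = -3, so qd = 286 − 3p.
Supply slope: (277 − 193)/(27 − 13) = 6, so qs = 6p + 115.
Before the tax: set 286 − 3p = 6p + 115 → p* = $19, q* = 229.
With the tax collected from buyers, demand (in seller-price terms) shifts: qd = 286 − 3(p + 9).
New equilibrium: buyers pay $25, sellers receive $16, q = 211. (Wedge: pb − ps = 9.)
Burden on buyers: $6; on sellers: $3. (They sum to $9.)

Buyers bear $6 per pack; sellers bear $3 per pack.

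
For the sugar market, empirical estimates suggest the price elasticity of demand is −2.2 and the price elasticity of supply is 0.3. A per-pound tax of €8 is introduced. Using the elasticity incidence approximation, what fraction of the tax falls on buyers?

Buyers' share ≈ 0.12.

Incidence ratio: buyers' share ≈ εs / (εs + |εd|) = 0.3 / (0.3 + 2.2) = 0.12.
Supply is the less elastic side, so buyers bear the smaller share.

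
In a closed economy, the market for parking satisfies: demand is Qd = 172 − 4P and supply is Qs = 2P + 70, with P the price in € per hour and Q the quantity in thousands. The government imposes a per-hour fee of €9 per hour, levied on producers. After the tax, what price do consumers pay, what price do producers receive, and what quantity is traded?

Consumers pay €20; producers receive €11; quantity = 92.

Without the tax, 172 − 4P = 2P + 70 gives 6P = 102, so P* = €17 and Q* = 104.
With the tax collected from producers, supply shifts: Qs = 2(P − 9) + 70.
Solving gives Q = 92 with consumers paying €20 and producers receiving €11 (the €9 wedge).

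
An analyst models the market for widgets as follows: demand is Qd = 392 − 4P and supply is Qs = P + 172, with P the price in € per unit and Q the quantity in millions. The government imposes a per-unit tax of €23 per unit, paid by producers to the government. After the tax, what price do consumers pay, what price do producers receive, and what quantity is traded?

Before the tax: set 392 − 4P = P + 172 → P* = €44, Q* = 216.
With the tax collected from producers, supply shifts: Qs = (P − 23) + 172.
Solving gives Q = 197.6 with consumers paying €48.6 and producers receiving €25.6 (the €23 wedge).

Consumers pay €48.6; producers receive €25.6; quantity = 197.6.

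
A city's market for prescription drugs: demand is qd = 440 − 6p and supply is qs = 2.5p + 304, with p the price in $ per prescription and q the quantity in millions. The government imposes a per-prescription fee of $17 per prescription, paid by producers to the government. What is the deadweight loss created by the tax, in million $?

Without the tax, 440 − 6p = 2.5p + 304 gives 8.5p = 136, so p* = $16 and q* = 344.
With the tax collected from producers, supply shifts: qs = 2.5(p − 17) + 304.
Solving gives q = 314 with consumers paying $21 and producers receiving $4 (the $17 wedge).
Quantity falls by |ΔQ| = |344 − 314| = 30.
DWL = ½ · t · |ΔQ| = ½ · 17 · 30 = $255.

Deadweight loss = $255 million.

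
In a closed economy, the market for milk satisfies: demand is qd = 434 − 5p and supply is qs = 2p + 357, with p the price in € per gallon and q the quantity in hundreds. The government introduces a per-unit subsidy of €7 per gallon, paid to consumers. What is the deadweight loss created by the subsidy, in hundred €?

Before the subsidy: set 434 − 5p = 2p + 357 → p* = €11, q* = 379.
With a per-unit subsidy paid to consumers, each effectively pays p − 7, so demand becomes qd = 434 − 5(p − 7).
New equilibrium: consumers pay €9, suppliers receive €16, q = 389. (Wedge: pb − ps = −7.)
Quantity rises by |ΔQ| = |379 − 389| = 10.
DWL = ½ · t · |ΔQ| = ½ · 7 · 10 = €35.

Deadweight loss = €35 hundred.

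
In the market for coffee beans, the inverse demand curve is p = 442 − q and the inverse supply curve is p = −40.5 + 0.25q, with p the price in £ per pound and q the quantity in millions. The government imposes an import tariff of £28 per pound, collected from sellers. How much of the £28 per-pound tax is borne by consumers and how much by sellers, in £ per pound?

Consumers bear £22.4 per pound; sellers bear £5.6 per pound.

Rewrite in direct form: qd = 442 − p and qs = 4p + 162.
Without the tax, 442 − p = 4p + 162 gives 5p = 280, so p* = £56 and q* = 386.
With the tax collected from sellers, supply shifts: qs = 4(p − 28) + 162.
Solving gives q = 363.6 with consumers paying £78.4 and sellers receiving £50.4 (the £28 wedge).
Burden on consumers: £22.4; on sellers: £5.6. (They sum to £28.)
The less price-elastic side of the market bears the larger share of a per-unit tax.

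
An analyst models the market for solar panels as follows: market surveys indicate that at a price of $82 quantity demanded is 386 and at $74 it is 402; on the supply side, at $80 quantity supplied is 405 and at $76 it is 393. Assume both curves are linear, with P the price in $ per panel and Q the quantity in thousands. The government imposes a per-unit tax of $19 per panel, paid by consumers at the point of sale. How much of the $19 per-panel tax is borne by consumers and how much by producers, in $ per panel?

Demand slope: (402 − 386)/(74 − 82) = -2, so Qd = 550 − 2P.
Supply slope: (393 − 405)/(76 − 80) = 3, so Qs = 3P + 165.
Without the tax, 550 − 2P = 3P + 165 gives 5P = 385, so P* = $77 and Q* = 396.
With the tax collected from consumers, demand (in seller-price terms) shifts: Qd = 550 − 2(P + 19).
New equilibrium: consumers pay $88.4, producers receive $69.4, Q = 373.2. (Wedge: Pb − Ps = 19.)
Burden on consumers: $11.4; on producers: $7.6. (They sum to $19.)

Consumers bear $11.4 per panel; producers bear $7.6 per panel.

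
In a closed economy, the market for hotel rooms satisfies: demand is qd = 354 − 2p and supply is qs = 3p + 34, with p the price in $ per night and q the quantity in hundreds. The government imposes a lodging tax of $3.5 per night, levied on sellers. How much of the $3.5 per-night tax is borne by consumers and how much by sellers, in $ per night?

Before the tax: set 354 − 2p = 3p + 34 → p* = $64, q* = 226.
With the tax collected from sellers, supply shifts: qs = 3(p − 3.5) + 34.
New equilibrium: consumers pay $66.1, sellers receive $62.6, q = 221.8. (Wedge: pb − ps = 3.5.)
Burden on consumers: $2.1; on sellers: $1.4. (They sum to $3.5.)
The less price-elastic side of the market bears the larger share of a per-unit tax.

Consumers bear $2.1 per night; sellers bear $1.4 per night.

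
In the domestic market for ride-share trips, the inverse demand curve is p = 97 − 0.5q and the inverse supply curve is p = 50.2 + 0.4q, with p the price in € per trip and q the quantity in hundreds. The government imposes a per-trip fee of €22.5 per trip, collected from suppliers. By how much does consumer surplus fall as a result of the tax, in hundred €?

Inverting to q(p) form: qd = 194 − 2p; qs = 2.5p − 125.5.
Without the tax, 194 − 2p = 2.5p − 125.5 gives 4.5p = 319.5, so p* = €71 and q* = 52.
With the tax collected from suppliers, supply shifts: qs = 2.5(p − 22.5) − 125.5.
Solving gives q = 27 with buyers paying €83.5 and suppliers receiving €61 (the €22.5 wedge).
ΔCS is the trapezoid between Q = 27 and Q = 52 of height €12.5: ½ · (52 + 27) · 12.5 = €493.75.

Consumer surplus falls by €493.75 hundred.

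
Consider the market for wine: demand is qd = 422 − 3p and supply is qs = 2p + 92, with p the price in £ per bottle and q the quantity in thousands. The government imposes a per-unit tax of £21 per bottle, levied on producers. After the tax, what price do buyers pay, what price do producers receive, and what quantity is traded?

Before the tax: set 422 − 3p = 2p + 92 → p* = £66, q* = 224.
With the tax collected from producers, supply shifts: qs = 2(p − 21) + 92.
Solving gives q = 198.8 with buyers paying £74.4 and producers receiving £53.4 (the £21 wedge).
The less price-elastic side of the market bears the larger share of a per-unit tax.

Buyers pay £74.4; producers receive £53.4; quantity = 198.8.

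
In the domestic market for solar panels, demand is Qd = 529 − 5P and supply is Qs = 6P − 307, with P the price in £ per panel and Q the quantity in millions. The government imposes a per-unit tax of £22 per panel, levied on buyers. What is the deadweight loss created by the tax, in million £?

Deadweight loss = £660 million.

Before the tax: set 529 − 5P = 6P − 307 → P* = £76, Q* = 149.
With the tax collected from buyers, demand (in seller-price terms) shifts: Qd = 529 − 5(P + 22).
New equilibrium: buyers pay £88, sellers receive £66, Q = 89. (Wedge: Pb − Ps = 22.)
Quantity falls by |ΔQ| = |149 − 89| = 60.
DWL = ½ · t · |ΔQ| = ½ · 22 · 60 = £660.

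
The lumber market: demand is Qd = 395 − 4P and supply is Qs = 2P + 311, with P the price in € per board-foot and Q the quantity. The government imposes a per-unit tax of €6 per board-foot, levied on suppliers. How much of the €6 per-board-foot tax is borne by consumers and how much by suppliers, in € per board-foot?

Consumers bear €2 per board-foot; suppliers bear €4 per board-foot.

Without the tax, 395 − 4P = 2P + 311 gives 6P = 84, so P* = €14 and Q* = 339.
With the tax collected from suppliers, supply shifts: Qs = 2(P − 6) + 311.
New equilibrium: consumers pay €16, suppliers receive €10, Q = 331. (Wedge: Pb − Ps = 6.)
Burden on consumers: €2; on suppliers: €4. (They sum to €6.)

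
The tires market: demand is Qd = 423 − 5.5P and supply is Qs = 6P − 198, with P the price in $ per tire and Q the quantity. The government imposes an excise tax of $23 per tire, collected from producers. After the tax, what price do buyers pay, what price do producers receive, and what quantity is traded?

Buyers pay $66; producers receive $43; quantity = 60.

Without the tax, 423 − 5.5P = 6P − 198 gives 11.5P = 621, so P* = $54 and Q* = 126.
With the tax collected from producers, supply shifts: Qs = 6(P − 23) − 198.
Solving gives Q = 60 with buyers paying $66 and producers receiving $43 (the $23 wedge).
The less price-elastic side of the market bears the larger share of a per-unit tax.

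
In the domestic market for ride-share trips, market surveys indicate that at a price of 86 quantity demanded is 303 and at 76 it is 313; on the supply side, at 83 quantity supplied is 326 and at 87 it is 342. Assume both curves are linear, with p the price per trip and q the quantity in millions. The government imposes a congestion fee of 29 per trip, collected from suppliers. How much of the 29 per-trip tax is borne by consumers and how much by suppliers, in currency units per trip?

Consumers bear 23.2 per trip; suppliers bear 5.8 per trip.

Demand slope: (313 − 303)/(76 − 86) = -1, so qd = 389 − p.
Supply slope: (342 − 326)/(87 − 83) = 4, so qs = 4p − 6.
Without the tax, 389 − p = 4p − 6 gives 5p = 395, so p* = 79 and q* = 310.
With the tax collected from suppliers, supply shifts: qs = 4(p − 29) − 6.
Solving gives q = 286.8 with consumers paying 102.2 and suppliers receiving 73.2 (the 29 wedge).
Burden on consumers: 23.2; on suppliers: 5.8. (They sum to 29.)
The less price-elastic side of the market bears the larger share of a per-unit tax.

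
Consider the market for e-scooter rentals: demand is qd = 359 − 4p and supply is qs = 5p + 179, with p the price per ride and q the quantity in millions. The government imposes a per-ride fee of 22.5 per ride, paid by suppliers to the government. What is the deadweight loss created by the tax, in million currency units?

Before the tax: set 359 − 4p = 5p + 179 → p* = 20, q* = 279.
With the tax collected from suppliers, supply shifts: qs = 5(p − 22.5) + 179.
New equilibrium: consumers pay 32.5, suppliers receive 10, q = 229. (Wedge: pb − ps = 22.5.)
Quantity falls by |ΔQ| = |279 − 229| = 50.
DWL = ½ · t · |ΔQ| = ½ · 22.5 · 50 = 562.5.

Deadweight loss = 562.5 million.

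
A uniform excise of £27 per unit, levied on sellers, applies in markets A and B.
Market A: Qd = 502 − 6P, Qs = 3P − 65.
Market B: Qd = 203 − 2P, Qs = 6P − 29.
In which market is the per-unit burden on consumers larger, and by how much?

Market A: pre-tax P* = £63, Q* = 124; post-tax Q = 70; per-unit burden on consumers = £9.
Market B: pre-tax P* = £29, Q* = 145; post-tax Q = 104.5; per-unit burden on consumers = £20.25.
Difference: £9 vs £20.25 → market B is larger by £11.25.

Market B, by £11.25.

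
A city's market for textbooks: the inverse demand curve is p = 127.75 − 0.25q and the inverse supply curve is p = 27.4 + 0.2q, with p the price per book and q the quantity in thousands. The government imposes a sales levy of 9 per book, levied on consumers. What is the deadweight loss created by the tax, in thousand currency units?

Inverting to q(p) form: qd = 511 − 4p; qs = 5p − 137.
Before the tax: set 511 − 4p = 5p − 137 → p* = 72, q* = 223.
With the tax collected from consumers, demand (in seller-price terms) shifts: qd = 511 − 4(p + 9).
New equilibrium: consumers pay 77, suppliers receive 68, q = 203. (Wedge: pb − ps = 9.)
Quantity falls by |ΔQ| = |223 − 203| = 20.
DWL = ½ · t · |ΔQ| = ½ · 9 · 20 = 90.

Deadweight loss = 90 thousand.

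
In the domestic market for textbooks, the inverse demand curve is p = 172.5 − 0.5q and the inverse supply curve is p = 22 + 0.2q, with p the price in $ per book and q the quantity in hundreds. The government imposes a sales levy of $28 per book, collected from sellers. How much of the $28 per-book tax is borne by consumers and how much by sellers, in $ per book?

Consumers bear $20 per book; sellers bear $8 per book.

Inverting to q(p) form: qd = 345 − 2p; qs = 5p − 110.
Without the tax, 345 − 2p = 5p − 110 gives 7p = 455, so p* = $65 and q* = 215.
With the tax collected from sellers, supply shifts: qs = 5(p − 28) − 110.
New equilibrium: consumers pay $85, sellers receive $57, q = 175. (Wedge: pb − ps = 28.)
Burden on consumers: $20; on sellers: $8. (They sum to $28.)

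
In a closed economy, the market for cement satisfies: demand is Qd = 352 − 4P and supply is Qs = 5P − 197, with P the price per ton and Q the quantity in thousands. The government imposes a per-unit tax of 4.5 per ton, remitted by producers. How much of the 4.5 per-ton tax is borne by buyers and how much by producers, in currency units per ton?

Buyers bear 2.5 per ton; producers bear 2 per ton.

Before the tax: set 352 − 4P = 5P − 197 → P* = 61, Q* = 108.
With the tax collected from producers, supply shifts: Qs = 5(P − 4.5) − 197.
Solving gives Q = 98 with buyers paying 63.5 and producers receiving 59 (the 4.5 wedge).
Burden on buyers: 2.5; on producers: 2. (They sum to 4.5.)
The less price-elastic side of the market bears the larger share of a per-unit tax.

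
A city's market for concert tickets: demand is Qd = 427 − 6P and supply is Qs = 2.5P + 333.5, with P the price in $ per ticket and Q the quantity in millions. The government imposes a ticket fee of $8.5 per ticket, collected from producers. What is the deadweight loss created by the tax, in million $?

Deadweight loss = $63.75 million.

Without the tax, 427 − 6P = 2.5P + 333.5 gives 8.5P = 93.5, so P* = $11 and Q* = 361.
With the tax collected from producers, supply shifts: Qs = 2.5(P − 8.5) + 333.5.
Solving gives Q = 346 with consumers paying $13.5 and producers receiving $5 (the $8.5 wedge).
Quantity falls by |ΔQ| = |361 − 346| = 15.
DWL = ½ · t · |ΔQ| = ½ · 8.5 · 15 = $63.75.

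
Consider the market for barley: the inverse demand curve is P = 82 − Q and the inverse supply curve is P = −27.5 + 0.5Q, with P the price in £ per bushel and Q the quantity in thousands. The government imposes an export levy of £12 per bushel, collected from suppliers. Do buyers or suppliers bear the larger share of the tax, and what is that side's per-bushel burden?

Buyers bear the larger share: £8 per bushel.

Inverting to Q(P) form: Qd = 82 − P; Qs = 2P + 55.
Before the tax: set 82 − P = 2P + 55 → P* = £9, Q* = 73.
With the tax collected from suppliers, supply shifts: Qs = 2(P − 12) + 55.
New equilibrium: buyers pay £17, suppliers receive £5, Q = 65. (Wedge: Pb − Ps = 12.)
Per-bushel burden: buyers £8, suppliers £4.
Buyers take the larger share because demand is less price-elastic here (demand slope 1 vs supply slope 2).
The less price-elastic side of the market bears the larger share of a per-unit tax.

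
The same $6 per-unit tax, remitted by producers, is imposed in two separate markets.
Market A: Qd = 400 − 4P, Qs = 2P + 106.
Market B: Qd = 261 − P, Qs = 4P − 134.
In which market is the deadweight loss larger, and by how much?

Market A: pre-tax P* = $49, Q* = 204; post-tax Q = 196; deadweight loss = $24.
Market B: pre-tax P* = $79, Q* = 182; post-tax Q = 177.2; deadweight loss = $14.4.
Difference: $24 vs $14.4 → market A is larger by $9.6.

Market A, by $9.6.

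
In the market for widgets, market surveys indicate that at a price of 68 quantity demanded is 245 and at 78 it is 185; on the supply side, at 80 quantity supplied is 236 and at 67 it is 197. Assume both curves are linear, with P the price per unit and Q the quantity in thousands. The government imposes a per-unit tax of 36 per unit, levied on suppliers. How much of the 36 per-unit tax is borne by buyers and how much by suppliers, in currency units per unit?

Buyers bear 12 per unit; suppliers bear 24 per unit.

Demand slope: (185 − 245)/(78 − 68) = -6, so Qd = 653 − 6P.
Supply slope: (197 − 236)/(67 − 80) = 3, so Qs = 3P − 4.
Before the tax: set 653 − 6P = 3P − 4 → P* = 73, Q* = 215.
With the tax collected from suppliers, supply shifts: Qs = 3(P − 36) − 4.
New equilibrium: buyers pay 85, suppliers receive 49, Q = 143. (Wedge: Pb − Ps = 36.)
Burden on buyers: 12; on suppliers: 24. (They sum to 36.)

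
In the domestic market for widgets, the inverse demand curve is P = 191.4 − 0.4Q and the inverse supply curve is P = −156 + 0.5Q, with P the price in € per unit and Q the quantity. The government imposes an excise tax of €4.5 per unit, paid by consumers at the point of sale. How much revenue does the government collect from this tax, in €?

Tax revenue = €1714.5.

Rewrite in direct form: Qd = 478.5 − 2.5P and Qs = 2P + 312.
Without the tax, 478.5 − 2.5P = 2P + 312 gives 4.5P = 166.5, so P* = €37 and Q* = 386.
With the tax collected from consumers, demand (in seller-price terms) shifts: Qd = 478.5 − 2.5(P + 4.5).
Solving gives Q = 381 with consumers paying €39 and sellers receiving €34.5 (the €4.5 wedge).
Revenue = t · Q = 4.5 · 381 = €1714.5.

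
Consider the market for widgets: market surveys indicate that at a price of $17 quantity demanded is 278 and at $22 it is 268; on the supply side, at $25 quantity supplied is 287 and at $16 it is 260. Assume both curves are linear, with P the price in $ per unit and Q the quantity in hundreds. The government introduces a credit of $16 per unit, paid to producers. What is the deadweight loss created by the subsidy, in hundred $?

Demand slope: (268 − 278)/(22 − 17) = -2, so Qd = 312 − 2P.
Supply slope: (260 − 287)/(16 − 25) = 3, so Qs = 3P + 212.
Without the subsidy, 312 − 2P = 3P + 212 gives 5P = 100, so P* = $20 and Q* = 272.
With a per-unit subsidy paid to producers, each receives P + 16 per unit sold, so supply becomes Qs = 3(P + 16) + 212.
Solving gives Q = 291.2 with buyers paying $10.4 and producers receiving $26.4 (the $16 wedge).
Quantity rises by |ΔQ| = |272 − 291.2| = 19.2.
DWL = ½ · t · |ΔQ| = ½ · 16 · 19.2 = $153.6.

Deadweight loss = $153.6 hundred.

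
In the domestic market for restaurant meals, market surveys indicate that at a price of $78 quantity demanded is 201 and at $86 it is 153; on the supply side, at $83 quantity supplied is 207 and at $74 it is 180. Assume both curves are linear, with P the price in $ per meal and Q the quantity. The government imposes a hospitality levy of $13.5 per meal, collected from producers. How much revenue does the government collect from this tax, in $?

Tax revenue = $2268.

Demand slope: (153 − 201)/(86 − 78) = -6, so Qd = 669 − 6P.
Supply slope: (180 − 207)/(74 − 83) = 3, so Qs = 3P − 42.
Without the tax, 669 − 6P = 3P − 42 gives 9P = 711, so P* = $79 and Q* = 195.
With the tax collected from producers, supply shifts: Qs = 3(P − 13.5) − 42.
Solving gives Q = 168 with buyers paying $83.5 and producers receiving $70 (the $13.5 wedge).
Revenue = t · Q = 13.5 · 168 = $2268.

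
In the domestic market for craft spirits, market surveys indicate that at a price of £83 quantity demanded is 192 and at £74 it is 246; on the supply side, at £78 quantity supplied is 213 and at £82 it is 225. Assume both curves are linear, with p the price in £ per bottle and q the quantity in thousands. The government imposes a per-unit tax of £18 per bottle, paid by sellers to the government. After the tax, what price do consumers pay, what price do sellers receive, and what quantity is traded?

Consumers pay £85; sellers receive £67; quantity = 180.

Demand slope: (246 − 192)/(74 − 83) = -6, so qd = 690 − 6p.
Supply slope: (225 − 213)/(82 − 78) = 3, so qs = 3p − 21.
Before the tax: set 690 − 6p = 3p − 21 → p* = £79, q* = 216.
With the tax collected from sellers, supply shifts: qs = 3(p − 18) − 21.
Solving gives q = 180 with consumers paying £85 and sellers receiving £67 (the £18 wedge).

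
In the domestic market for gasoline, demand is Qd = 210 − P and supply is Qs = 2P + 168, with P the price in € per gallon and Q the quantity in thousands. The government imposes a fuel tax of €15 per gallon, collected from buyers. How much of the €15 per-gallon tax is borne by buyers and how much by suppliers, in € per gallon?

Before the tax: set 210 − P = 2P + 168 → P* = €14, Q* = 196.
With the tax collected from buyers, demand (in seller-price terms) shifts: Qd = 210 − (P + 15).
New equilibrium: buyers pay €24, suppliers receive €9, Q = 186. (Wedge: Pb − Ps = 15.)
Burden on buyers: €10; on suppliers: €5. (They sum to €15.)
The less price-elastic side of the market bears the larger share of a per-unit tax.

Buyers bear €10 per gallon; suppliers bear €5 per gallon.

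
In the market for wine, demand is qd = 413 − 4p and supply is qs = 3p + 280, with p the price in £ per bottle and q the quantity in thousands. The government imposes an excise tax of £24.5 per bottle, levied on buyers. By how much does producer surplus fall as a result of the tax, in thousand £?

Without the tax, 413 − 4p = 3p + 280 gives 7p = 133, so p* = £19 and q* = 337.
With the tax collected from buyers, demand (in seller-price terms) shifts: qd = 413 − 4(p + 24.5).
New equilibrium: buyers pay £29.5, producers receive £5, q = 295. (Wedge: pb − ps = 24.5.)
ΔPS is the trapezoid between Q = 295 and Q = 337 of height £14: ½ · (337 + 295) · 14 = £4424.

Producer surplus falls by £4424 thousand.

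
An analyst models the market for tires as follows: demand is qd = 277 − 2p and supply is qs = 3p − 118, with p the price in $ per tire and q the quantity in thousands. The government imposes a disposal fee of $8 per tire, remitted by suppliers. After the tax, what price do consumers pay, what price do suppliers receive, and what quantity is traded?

Consumers pay $83.8; suppliers receive $75.8; quantity = 109.4.

Before the tax: set 277 − 2p = 3p − 118 → p* = $79, q* = 119.
With the tax collected from suppliers, supply shifts: qs = 3(p − 8) − 118.
New equilibrium: consumers pay $83.8, suppliers receive $75.8, q = 109.4. (Wedge: pb − ps = 8.)
The less price-elastic side of the market bears the larger share of a per-unit tax.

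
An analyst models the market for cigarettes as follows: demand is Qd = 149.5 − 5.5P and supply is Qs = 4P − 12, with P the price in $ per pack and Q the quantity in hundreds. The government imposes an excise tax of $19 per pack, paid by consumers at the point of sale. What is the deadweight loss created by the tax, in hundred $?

Deadweight loss = $418 hundred.

Without the tax, 149.5 − 5.5P = 4P − 12 gives 9.5P = 161.5, so P* = $17 and Q* = 56.
With the tax collected from consumers, demand (in seller-price terms) shifts: Qd = 149.5 − 5.5(P + 19).
Solving gives Q = 12 with consumers paying $25 and sellers receiving $6 (the $19 wedge).
Quantity falls by |ΔQ| = |56 − 12| = 44.
DWL = ½ · t · |ΔQ| = ½ · 19 · 44 = $418.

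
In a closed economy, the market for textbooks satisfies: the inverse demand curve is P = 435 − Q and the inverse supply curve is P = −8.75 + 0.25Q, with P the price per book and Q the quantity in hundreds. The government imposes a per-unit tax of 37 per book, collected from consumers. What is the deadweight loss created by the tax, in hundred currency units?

Deadweight loss = 547.6 hundred.

Inverting to Q(P) form: Qd = 435 − P; Qs = 4P + 35.
Without the tax, 435 − P = 4P + 35 gives 5P = 400, so P* = 80 and Q* = 355.
With the tax collected from consumers, demand (in seller-price terms) shifts: Qd = 435 − (P + 37).
Solving gives Q = 325.4 with consumers paying 109.6 and suppliers receiving 72.6 (the 37 wedge).
Quantity falls by |ΔQ| = |355 − 325.4| = 29.6.
DWL = ½ · t · |ΔQ| = ½ · 37 · 29.6 = 547.6.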